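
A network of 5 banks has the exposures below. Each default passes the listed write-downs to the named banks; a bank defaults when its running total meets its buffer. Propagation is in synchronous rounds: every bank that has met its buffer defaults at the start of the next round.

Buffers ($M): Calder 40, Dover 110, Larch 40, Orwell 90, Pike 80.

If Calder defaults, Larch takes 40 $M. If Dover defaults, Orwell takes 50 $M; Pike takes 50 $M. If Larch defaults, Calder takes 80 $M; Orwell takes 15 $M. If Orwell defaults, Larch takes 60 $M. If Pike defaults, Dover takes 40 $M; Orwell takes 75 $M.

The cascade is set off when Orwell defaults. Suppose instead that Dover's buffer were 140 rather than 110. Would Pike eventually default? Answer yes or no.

no

With Dover's buffer at 140:
Round 1 — Orwell defaults (initial).
  Larch: +60 → 60 ≥ 40
Round 2 — Larch defaults.
  Calder: +80 → 80 ≥ 40
Round 3 — Calder defaults.
No further defaults.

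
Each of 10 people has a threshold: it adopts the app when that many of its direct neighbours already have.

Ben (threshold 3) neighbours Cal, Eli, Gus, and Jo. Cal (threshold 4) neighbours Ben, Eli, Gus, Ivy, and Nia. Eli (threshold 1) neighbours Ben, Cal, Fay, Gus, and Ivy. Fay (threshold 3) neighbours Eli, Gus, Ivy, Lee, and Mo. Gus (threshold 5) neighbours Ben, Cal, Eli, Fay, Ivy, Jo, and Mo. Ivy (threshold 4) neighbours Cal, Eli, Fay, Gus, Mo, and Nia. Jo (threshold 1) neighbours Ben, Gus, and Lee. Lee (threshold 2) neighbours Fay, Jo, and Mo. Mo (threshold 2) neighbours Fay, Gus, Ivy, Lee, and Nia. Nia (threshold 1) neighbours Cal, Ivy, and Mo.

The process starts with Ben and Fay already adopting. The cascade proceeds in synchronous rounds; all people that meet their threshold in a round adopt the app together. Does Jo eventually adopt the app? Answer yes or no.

yes

Round 1 — Ben, Fay adopt the app (initial).
Round 2 — checking thresholds:
  Cal: 1 of 5 neighbours < 4, holds.
  Eli: 2 of 5 neighbours ≥ 1, adopts the app.
  Gus: 2 of 7 neighbours < 5, holds.
  Ivy: 1 of 6 neighbours < 4, holds.
  Jo: 1 of 3 neighbours ≥ 1, adopts the app.
  Lee: 1 of 3 neighbours < 2, holds.
  Mo: 1 of 5 neighbours < 2, holds.
Round 3 — checking thresholds:
  Cal: 2 of 5 neighbours < 4, holds.
  Gus: 4 of 7 neighbours < 5, holds.
  Ivy: 2 of 6 neighbours < 4, holds.
  Lee: 2 of 3 neighbours ≥ 2, adopts the app.
  Mo: 1 of 5 neighbours < 2, holds.
Round 4 — checking thresholds:
  Cal: 2 of 5 neighbours < 4, holds.
  Gus: 4 of 7 neighbours < 5, holds.
  Ivy: 2 of 6 neighbours < 4, holds.
  Mo: 2 of 5 neighbours ≥ 2, adopts the app.
Round 5 — checking thresholds:
  Cal: 2 of 5 neighbours < 4, holds.
  Gus: 5 of 7 neighbours ≥ 5, adopts the app.
  Ivy: 3 of 6 neighbours < 4, holds.
  Nia: 1 of 3 neighbours ≥ 1, adopts the app.
Round 6 — checking thresholds:
  Cal: 4 of 5 neighbours ≥ 4, adopts the app.
  Ivy: 5 of 6 neighbours ≥ 4, adopts the app.
Round 7 — no new adoptions; cascade stops.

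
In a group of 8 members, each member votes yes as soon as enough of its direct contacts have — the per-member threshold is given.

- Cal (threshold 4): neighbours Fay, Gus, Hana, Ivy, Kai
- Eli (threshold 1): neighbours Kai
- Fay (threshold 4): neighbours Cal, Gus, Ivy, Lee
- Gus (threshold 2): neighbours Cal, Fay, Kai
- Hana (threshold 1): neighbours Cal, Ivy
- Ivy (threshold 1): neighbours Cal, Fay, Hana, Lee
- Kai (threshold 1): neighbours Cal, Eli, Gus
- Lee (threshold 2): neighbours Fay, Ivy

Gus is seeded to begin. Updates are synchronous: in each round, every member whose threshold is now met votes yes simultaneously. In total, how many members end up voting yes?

Round 1 — Gus votes yes (initial).
Round 2 — checking thresholds:
  Cal: 1 of 5 neighbours < 4, not yet.
  Fay: 1 of 4 neighbours < 4, not yet.
  Kai: 1 of 3 neighbours ≥ 1, votes yes.
Round 3 — checking thresholds:
  Cal: 2 of 5 neighbours < 4, not yet.
  Eli: 1 of 1 neighbours ≥ 1, votes yes.
  Fay: 1 of 4 neighbours < 4, not yet.
Round 4 — no new yes votes; cascade stops.

3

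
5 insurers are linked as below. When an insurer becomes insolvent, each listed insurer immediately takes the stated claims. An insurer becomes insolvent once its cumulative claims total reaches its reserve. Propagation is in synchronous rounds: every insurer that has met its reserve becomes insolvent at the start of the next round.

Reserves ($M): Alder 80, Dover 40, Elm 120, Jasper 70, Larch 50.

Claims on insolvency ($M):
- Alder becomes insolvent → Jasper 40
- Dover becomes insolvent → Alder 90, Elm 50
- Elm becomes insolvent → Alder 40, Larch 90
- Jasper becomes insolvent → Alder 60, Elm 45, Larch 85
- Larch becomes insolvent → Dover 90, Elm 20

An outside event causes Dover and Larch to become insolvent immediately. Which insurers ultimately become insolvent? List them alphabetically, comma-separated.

Round 1 — Dover, Larch become insolvent (initial).
  Alder: +90 → 90 ≥ 80
  Elm: +50+20 → 70 < 120
Round 2 — Alder becomes insolvent.
  Jasper: +40 → 40 < 70
No further insolvencies.

Alder, Dover, Larch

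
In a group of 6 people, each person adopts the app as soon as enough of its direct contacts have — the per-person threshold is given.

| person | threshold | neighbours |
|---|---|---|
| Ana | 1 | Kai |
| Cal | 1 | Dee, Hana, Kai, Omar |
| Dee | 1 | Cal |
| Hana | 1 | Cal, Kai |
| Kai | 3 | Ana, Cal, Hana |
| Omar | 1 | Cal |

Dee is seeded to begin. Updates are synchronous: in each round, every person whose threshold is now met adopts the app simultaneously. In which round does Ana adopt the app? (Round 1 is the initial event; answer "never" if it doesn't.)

Round 1 — Dee adopts the app (initial).
Round 2 — checking thresholds:
  Cal: 1 of 4 neighbours ≥ 1, adopts the app.
Round 3 — checking thresholds:
  Hana: 1 of 2 neighbours ≥ 1, adopts the app.
  Kai: 1 of 3 neighbours < 3, holds.
  Omar: 1 of 1 neighbours ≥ 1, adopts the app.
Round 4 — no new adoptions; cascade stops.

never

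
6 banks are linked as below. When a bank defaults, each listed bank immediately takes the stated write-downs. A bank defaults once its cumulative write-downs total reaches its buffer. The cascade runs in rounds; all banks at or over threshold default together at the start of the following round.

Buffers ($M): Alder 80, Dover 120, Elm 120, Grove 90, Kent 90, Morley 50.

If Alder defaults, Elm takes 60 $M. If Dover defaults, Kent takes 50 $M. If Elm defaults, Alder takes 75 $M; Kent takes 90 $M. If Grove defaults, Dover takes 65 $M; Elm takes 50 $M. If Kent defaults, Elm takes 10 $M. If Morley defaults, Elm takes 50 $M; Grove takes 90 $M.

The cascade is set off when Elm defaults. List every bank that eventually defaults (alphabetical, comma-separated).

Elm, Kent

Round 1 — Elm defaults (initial).
  Alder: +75 → 75 < 80
  Kent: +90 → 90 ≥ 90
Round 2 — Kent defaults.
No further defaults.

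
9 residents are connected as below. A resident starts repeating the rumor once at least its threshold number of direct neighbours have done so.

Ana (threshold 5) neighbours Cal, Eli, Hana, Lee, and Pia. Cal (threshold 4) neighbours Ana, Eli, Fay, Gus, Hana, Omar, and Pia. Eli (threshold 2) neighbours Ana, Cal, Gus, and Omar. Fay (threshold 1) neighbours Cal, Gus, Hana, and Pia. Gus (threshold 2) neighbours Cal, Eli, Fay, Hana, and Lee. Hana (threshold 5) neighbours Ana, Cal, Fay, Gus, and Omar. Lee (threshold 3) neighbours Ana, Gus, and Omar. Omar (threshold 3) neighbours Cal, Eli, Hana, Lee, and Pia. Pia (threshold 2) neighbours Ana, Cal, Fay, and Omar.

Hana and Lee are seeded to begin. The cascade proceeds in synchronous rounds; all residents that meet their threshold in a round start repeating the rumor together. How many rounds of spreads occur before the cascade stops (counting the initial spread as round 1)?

2

Round 1 — Hana, Lee start repeating the rumor (initial).
Round 2 — checking thresholds:
  Ana: 2 of 5 neighbours < 5, holds.
  Cal: 1 of 7 neighbours < 4, holds.
  Fay: 1 of 4 neighbours ≥ 1, starts repeating the rumor.
  Gus: 2 of 5 neighbours ≥ 2, starts repeating the rumor.
  Omar: 2 of 5 neighbours < 3, holds.
Round 3 — no new spreads; cascade stops.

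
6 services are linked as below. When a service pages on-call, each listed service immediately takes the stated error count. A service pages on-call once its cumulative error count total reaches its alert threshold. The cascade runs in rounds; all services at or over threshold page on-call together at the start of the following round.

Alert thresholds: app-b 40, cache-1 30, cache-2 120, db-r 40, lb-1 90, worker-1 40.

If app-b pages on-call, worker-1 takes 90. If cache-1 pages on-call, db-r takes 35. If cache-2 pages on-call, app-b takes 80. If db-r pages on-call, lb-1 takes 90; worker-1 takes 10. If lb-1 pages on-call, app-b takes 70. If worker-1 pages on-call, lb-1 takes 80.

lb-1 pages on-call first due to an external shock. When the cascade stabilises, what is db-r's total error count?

Round 1 — lb-1 pages on-call (initial).
  app-b: +70 → 70 ≥ 40
Round 2 — app-b pages on-call.
  worker-1: +90 → 90 ≥ 40
Round 3 — worker-1 pages on-call.
No further pages.

0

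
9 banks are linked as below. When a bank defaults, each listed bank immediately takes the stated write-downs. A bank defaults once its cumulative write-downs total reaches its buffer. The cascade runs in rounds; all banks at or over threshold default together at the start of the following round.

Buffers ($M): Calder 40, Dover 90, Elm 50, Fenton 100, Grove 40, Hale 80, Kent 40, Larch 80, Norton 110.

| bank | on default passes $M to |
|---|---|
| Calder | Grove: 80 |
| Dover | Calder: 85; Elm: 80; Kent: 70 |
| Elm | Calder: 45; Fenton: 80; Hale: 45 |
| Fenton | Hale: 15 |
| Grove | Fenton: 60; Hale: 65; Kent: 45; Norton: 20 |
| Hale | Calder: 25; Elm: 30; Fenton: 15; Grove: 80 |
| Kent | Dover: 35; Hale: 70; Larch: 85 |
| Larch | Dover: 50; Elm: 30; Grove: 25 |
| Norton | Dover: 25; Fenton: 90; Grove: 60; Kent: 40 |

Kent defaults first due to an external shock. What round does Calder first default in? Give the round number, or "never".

never

Round 1 — Kent defaults (initial).
  Dover: +35 → 35 < 90
  Hale: +70 → 70 < 80
  Larch: +85 → 85 ≥ 80
Round 2 — Larch defaults.
  Dover: +50 → 85 < 90
  Elm: +30 → 30 < 50
  Grove: +25 → 25 < 40
No further defaults.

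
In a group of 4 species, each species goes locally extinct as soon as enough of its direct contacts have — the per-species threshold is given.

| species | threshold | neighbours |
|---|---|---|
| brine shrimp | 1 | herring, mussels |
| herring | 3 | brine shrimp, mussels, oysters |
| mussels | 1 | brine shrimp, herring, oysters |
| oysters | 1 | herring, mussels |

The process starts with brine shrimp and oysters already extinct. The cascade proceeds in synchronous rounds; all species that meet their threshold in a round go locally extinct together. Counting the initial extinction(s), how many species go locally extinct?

4

Round 1 — brine shrimp, oysters go locally extinct (initial).
Round 2 — checking thresholds:
  herring: 2 of 3 neighbours < 3, holds.
  mussels: 2 of 3 neighbours ≥ 1, goes locally extinct.
Round 3 — checking thresholds:
  herring: 3 of 3 neighbours ≥ 3, goes locally extinct.
Round 4 — no new extinctions; cascade stops.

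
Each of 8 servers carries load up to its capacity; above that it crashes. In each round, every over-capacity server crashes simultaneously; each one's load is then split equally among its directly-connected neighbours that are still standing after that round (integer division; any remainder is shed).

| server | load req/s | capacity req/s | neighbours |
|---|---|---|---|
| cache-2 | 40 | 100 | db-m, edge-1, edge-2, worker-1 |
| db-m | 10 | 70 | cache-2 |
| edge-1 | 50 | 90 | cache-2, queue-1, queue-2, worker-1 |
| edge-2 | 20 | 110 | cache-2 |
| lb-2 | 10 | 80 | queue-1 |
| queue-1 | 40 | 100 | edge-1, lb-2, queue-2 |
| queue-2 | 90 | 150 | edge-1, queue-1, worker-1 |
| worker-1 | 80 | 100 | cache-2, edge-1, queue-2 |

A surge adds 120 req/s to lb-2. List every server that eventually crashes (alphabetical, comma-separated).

cache-2, edge-1, lb-2, queue-1, queue-2, worker-1

Round 1 — lb-2 at 130 > 80. lb-2 crashes.
  lb-2 sheds 130 req/s to queue-1: 130 each.
    queue-1: 40+130 = 170 > 100
Round 2 — queue-1 crashes.
  queue-1 sheds 170 req/s to edge-1, queue-2: 85 each.
    edge-1: 50+85 = 135 > 90
    queue-2: 90+85 = 175 > 150
Round 3 — edge-1, queue-2 crash.
  edge-1 sheds 135 req/s to cache-2, worker-1: 67 each (1 lost).
    cache-2: 40+67 = 107 > 100
    worker-1: 80+67 = 147 > 100
  queue-2 sheds 175 req/s to worker-1: 175 each.
    worker-1: 147+175 = 322 > 100
Round 4 — cache-2, worker-1 crash.
  cache-2 sheds 107 req/s to db-m, edge-2: 53 each (1 lost).
    db-m: 10+53 = 63 ≤ 70
    edge-2: 20+53 = 73 ≤ 110
  worker-1 sheds 322 req/s: no online neighbours, lost.
No further crashes.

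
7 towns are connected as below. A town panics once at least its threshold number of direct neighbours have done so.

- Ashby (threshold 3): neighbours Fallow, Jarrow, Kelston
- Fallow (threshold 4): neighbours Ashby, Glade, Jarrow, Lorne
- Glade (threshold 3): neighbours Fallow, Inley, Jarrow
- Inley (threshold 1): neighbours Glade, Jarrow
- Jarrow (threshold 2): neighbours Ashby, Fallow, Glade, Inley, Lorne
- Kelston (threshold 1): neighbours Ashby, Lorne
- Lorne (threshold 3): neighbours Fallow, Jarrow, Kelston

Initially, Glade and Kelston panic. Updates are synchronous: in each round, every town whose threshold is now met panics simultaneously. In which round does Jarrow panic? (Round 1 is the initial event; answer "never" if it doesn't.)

Round 1 — Glade, Kelston panic (initial).
Round 2 — checking thresholds:
  Ashby: 1 of 3 neighbours < 3, below threshold.
  Fallow: 1 of 4 neighbours < 4, below threshold.
  Inley: 1 of 2 neighbours ≥ 1, panics.
  Jarrow: 1 of 5 neighbours < 2, below threshold.
  Lorne: 1 of 3 neighbours < 3, below threshold.
Round 3 — checking thresholds:
  Ashby: 1 of 3 neighbours < 3, below threshold.
  Fallow: 1 of 4 neighbours < 4, below threshold.
  Jarrow: 2 of 5 neighbours ≥ 2, panics.
  Lorne: 1 of 3 neighbours < 3, below threshold.
Round 4 — no new panics; cascade stops.

3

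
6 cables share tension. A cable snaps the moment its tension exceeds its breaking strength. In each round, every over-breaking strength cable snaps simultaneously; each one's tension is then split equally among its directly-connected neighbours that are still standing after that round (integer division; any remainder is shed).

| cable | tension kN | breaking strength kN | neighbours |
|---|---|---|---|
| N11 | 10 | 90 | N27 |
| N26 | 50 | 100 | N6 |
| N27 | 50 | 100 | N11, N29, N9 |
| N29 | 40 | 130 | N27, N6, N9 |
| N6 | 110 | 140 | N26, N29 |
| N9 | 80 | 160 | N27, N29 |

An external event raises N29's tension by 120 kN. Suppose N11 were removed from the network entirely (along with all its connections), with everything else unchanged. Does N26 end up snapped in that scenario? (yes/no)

yes

With N11 removed:
Round 1 — N29 at 160 > 130. N29 snaps.
  N29 sheds 160 kN to N27, N6, N9: 53 each (1 lost).
    N27: 50+53 = 103 > 100
    N6: 110+53 = 163 > 140
    N9: 80+53 = 133 ≤ 160
Round 2 — N27, N6 snap.
  N27 sheds 103 kN to N9: 103 each.
    N9: 133+103 = 236 > 160
  N6 sheds 163 kN to N26: 163 each.
    N26: 50+163 = 213 > 100
Round 3 — N26, N9 snap.
  N26 sheds 213 kN: no online neighbours, lost.
  N9 sheds 236 kN: no online neighbours, lost.
No further breaks.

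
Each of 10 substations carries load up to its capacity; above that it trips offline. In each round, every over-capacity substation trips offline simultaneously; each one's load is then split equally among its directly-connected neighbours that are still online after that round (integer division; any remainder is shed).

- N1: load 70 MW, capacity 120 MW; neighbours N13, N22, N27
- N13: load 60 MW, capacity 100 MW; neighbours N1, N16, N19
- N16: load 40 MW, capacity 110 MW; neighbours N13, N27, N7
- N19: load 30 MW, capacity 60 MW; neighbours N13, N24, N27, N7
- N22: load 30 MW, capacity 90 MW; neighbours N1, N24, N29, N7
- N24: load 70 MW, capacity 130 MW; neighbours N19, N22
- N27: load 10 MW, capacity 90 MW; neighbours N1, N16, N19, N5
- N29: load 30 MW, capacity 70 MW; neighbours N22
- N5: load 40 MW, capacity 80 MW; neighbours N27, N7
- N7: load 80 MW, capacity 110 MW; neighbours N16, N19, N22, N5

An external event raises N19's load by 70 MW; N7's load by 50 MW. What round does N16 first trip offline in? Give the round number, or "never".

4

Round 1 — N19 at 100 > 60; N7 at 130 > 110. N19, N7 trip offline.
  N19 sheds 100 MW to N13, N24, N27: 33 each (1 lost).
    N13: 60+33 = 93 ≤ 100
    N24: 70+33 = 103 ≤ 130
    N27: 10+33 = 43 ≤ 90
  N7 sheds 130 MW to N16, N22, N5: 43 each (1 lost).
    N16: 40+43 = 83 ≤ 110
    N22: 30+43 = 73 ≤ 90
    N5: 40+43 = 83 > 80
Round 2 — N5 trips offline.
  N5 sheds 83 MW to N27: 83 each.
    N27: 43+83 = 126 > 90
Round 3 — N27 trips offline.
  N27 sheds 126 MW to N1, N16: 63 each.
    N1: 70+63 = 133 > 120
    N16: 83+63 = 146 > 110
Round 4 — N1, N16 trip offline.
  N1 sheds 133 MW to N13, N22: 66 each (1 lost).
    N13: 93+66 = 159 > 100
    N22: 73+66 = 139 > 90
  N16 sheds 146 MW to N13: 146 each.
    N13: 159+146 = 305 > 100
Round 5 — N13, N22 trip offline.
  N13 sheds 305 MW: no online neighbours, lost.
  N22 sheds 139 MW to N24, N29: 69 each (1 lost).
    N24: 103+69 = 172 > 130
    N29: 30+69 = 99 > 70
Round 6 — N24, N29 trip offline.
  N24 sheds 172 MW: no online neighbours, lost.
  N29 sheds 99 MW: no online neighbours, lost.
No further trips.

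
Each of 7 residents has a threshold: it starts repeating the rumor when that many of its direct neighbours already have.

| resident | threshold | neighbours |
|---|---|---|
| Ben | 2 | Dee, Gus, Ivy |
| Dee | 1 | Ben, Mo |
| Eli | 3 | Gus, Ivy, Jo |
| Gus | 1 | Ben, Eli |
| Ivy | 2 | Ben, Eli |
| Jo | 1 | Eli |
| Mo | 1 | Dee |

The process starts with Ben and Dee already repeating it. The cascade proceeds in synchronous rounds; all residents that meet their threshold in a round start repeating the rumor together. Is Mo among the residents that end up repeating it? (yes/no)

yes

Round 1 — Ben, Dee start repeating the rumor (initial).
Round 2 — checking thresholds:
  Gus: 1 of 2 neighbours ≥ 1, starts repeating the rumor.
  Ivy: 1 of 2 neighbours < 2, not yet.
  Mo: 1 of 1 neighbours ≥ 1, starts repeating the rumor.
Round 3 — no new spreads; cascade stops.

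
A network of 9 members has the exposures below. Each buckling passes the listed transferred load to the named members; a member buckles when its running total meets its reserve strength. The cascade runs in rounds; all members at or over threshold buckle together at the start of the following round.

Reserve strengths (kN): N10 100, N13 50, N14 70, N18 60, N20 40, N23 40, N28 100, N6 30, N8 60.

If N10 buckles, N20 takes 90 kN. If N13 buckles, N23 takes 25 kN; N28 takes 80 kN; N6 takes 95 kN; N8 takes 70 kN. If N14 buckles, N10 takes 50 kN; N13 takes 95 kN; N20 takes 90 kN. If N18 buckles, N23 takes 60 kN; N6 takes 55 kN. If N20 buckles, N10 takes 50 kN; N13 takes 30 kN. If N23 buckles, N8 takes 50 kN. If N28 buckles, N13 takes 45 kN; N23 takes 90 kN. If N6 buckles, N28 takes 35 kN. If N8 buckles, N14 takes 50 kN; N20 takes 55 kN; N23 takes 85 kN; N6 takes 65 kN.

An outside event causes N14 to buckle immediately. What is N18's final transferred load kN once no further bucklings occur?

Round 1 — N14 buckles (initial).
  N10: +50 → 50 < 100
  N13: +95 → 95 ≥ 50
  N20: +90 → 90 ≥ 40
Round 2 — N13, N20 buckle.
  N10: +50 → 100 ≥ 100
  N23: +25 → 25 < 40
  N28: +80 → 80 < 100
  N6: +95 → 95 ≥ 30
  N8: +70 → 70 ≥ 60
Round 3 — N10, N6, N8 buckle.
  N23: +85 → 110 ≥ 40
  N28: +35 → 115 ≥ 100
Round 4 — N23, N28 buckle.
No further bucklings.

0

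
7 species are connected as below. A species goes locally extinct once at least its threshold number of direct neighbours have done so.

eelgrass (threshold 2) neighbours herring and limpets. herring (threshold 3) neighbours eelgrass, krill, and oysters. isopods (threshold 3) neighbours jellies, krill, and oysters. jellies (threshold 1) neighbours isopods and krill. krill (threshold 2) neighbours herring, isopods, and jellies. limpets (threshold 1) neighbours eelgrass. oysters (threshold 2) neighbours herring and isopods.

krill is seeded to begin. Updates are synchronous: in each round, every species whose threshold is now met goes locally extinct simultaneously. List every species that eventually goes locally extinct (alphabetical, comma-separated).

jellies, krill

Round 1 — krill goes locally extinct (initial).
Round 2 — checking thresholds:
  herring: 1 of 3 neighbours < 3, not yet.
  isopods: 1 of 3 neighbours < 3, not yet.
  jellies: 1 of 2 neighbours ≥ 1, goes locally extinct.
Round 3 — no new extinctions; cascade stops.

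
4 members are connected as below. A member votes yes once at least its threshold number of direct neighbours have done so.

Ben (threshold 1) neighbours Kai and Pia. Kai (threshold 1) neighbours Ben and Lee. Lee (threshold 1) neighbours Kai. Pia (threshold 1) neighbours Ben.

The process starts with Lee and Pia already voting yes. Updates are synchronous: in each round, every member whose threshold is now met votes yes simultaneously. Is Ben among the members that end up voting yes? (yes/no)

yes

Round 1 — Lee, Pia vote yes (initial).
Round 2 — checking thresholds:
  Ben: 1 of 2 neighbours ≥ 1, votes yes.
  Kai: 1 of 2 neighbours ≥ 1, votes yes.
Round 3 — no new yes votes; cascade stops.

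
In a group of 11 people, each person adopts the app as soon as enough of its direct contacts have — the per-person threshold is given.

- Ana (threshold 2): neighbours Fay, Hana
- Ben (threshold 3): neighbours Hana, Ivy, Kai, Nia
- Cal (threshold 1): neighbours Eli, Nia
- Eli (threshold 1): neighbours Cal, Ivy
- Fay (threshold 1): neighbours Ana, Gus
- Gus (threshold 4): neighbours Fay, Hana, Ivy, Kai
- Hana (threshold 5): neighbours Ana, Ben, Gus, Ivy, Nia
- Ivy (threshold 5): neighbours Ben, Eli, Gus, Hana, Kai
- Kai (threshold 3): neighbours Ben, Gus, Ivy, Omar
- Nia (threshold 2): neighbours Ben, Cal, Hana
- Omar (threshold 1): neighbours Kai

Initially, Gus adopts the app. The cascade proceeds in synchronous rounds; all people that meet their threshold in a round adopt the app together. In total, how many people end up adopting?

2

Round 1 — Gus adopts the app (initial).
Round 2 — checking thresholds:
  Fay: 1 of 2 neighbours ≥ 1, adopts the app.
  Hana: 1 of 5 neighbours < 5, below threshold.
  Ivy: 1 of 5 neighbours < 5, below threshold.
  Kai: 1 of 4 neighbours < 3, below threshold.
Round 3 — no new adoptions; cascade stops.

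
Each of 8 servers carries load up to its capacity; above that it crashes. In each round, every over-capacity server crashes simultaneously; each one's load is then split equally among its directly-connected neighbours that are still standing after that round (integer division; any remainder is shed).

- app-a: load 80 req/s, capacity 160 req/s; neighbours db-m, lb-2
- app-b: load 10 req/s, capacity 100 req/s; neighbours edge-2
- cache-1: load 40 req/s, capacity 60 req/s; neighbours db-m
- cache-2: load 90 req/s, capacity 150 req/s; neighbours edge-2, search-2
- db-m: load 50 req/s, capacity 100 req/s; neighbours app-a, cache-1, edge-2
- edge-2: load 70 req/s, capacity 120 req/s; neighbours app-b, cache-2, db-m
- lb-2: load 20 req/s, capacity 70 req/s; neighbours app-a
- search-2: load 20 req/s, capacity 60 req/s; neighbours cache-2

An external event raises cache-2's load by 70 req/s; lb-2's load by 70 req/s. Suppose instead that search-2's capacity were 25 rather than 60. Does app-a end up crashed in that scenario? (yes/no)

yes

With search-2's capacity at 25:
Round 1 — cache-2 at 160 > 150; lb-2 at 90 > 70. cache-2, lb-2 crash.
  cache-2 sheds 160 req/s to edge-2, search-2: 80 each.
    edge-2: 70+80 = 150 > 120
    search-2: 20+80 = 100 > 25
  lb-2 sheds 90 req/s to app-a: 90 each.
    app-a: 80+90 = 170 > 160
Round 2 — app-a, edge-2, search-2 crash.
  app-a sheds 170 req/s to db-m: 170 each.
    db-m: 50+170 = 220 > 100
  edge-2 sheds 150 req/s to app-b, db-m: 75 each.
    app-b: 10+75 = 85 ≤ 100
    db-m: 220+75 = 295 > 100
  search-2 sheds 100 req/s: no online neighbours, lost.
Round 3 — db-m crashes.
  db-m sheds 295 req/s to cache-1: 295 each.
    cache-1: 40+295 = 335 > 60
Round 4 — cache-1 crashes.
  cache-1 sheds 335 req/s: no online neighbours, lost.
No further crashes.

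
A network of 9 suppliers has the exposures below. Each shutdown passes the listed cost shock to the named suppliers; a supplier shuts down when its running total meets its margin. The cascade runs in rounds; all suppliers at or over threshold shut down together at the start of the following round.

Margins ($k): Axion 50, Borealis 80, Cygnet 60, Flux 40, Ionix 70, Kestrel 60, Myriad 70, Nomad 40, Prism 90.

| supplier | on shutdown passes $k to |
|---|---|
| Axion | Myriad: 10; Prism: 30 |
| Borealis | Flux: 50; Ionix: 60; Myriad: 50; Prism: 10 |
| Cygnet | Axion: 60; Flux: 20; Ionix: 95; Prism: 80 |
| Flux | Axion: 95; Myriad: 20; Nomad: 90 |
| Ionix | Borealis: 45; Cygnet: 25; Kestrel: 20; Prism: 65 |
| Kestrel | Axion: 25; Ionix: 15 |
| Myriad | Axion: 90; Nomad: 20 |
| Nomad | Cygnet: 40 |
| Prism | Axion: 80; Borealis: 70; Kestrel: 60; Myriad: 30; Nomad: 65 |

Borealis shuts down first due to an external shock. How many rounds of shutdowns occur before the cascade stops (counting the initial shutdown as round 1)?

Round 1 — Borealis shuts down (initial).
  Flux: +50 → 50 ≥ 40
  Ionix: +60 → 60 < 70
  Myriad: +50 → 50 < 70
  Prism: +10 → 10 < 90
Round 2 — Flux shuts down.
  Axion: +95 → 95 ≥ 50
  Myriad: +20 → 70 ≥ 70
  Nomad: +90 → 90 ≥ 40
Round 3 — Axion, Myriad, Nomad shut down.
  Cygnet: +40 → 40 < 60
  Prism: +30 → 40 < 90
No further shutdowns.

3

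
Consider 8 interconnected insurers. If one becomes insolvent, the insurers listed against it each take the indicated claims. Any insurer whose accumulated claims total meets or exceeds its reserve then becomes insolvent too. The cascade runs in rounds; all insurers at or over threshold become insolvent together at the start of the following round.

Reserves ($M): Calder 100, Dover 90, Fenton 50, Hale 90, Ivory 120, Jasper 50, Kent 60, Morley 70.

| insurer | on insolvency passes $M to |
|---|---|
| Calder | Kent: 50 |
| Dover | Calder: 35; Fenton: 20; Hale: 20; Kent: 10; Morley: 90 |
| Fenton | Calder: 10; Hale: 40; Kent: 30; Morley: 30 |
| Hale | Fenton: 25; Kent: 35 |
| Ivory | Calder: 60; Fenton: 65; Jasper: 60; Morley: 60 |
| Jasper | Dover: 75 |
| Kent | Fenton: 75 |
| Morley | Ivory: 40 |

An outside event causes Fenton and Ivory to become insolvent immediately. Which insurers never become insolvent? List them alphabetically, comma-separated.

Round 1 — Fenton, Ivory become insolvent (initial).
  Calder: +10+60 → 70 < 100
  Hale: +40 → 40 < 90
  Jasper: +60 → 60 ≥ 50
  Kent: +30 → 30 < 60
  Morley: +30+60 → 90 ≥ 70
Round 2 — Jasper, Morley become insolvent.
  Dover: +75 → 75 < 90
No further insolvencies.

Calder, Dover, Hale, Kent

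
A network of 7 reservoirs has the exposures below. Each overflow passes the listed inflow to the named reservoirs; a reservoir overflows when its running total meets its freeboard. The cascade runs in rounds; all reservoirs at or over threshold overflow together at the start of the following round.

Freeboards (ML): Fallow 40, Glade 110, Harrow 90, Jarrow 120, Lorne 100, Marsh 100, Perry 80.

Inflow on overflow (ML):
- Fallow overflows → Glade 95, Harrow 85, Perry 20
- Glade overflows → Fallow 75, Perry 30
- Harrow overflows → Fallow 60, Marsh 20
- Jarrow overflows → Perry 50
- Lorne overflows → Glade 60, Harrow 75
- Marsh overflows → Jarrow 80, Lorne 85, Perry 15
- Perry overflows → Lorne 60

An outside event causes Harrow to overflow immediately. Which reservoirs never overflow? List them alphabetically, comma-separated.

Round 1 — Harrow overflows (initial).
  Fallow: +60 → 60 ≥ 40
  Marsh: +20 → 20 < 100
Round 2 — Fallow overflows.
  Glade: +95 → 95 < 110
  Perry: +20 → 20 < 80
No further overflows.

Glade, Jarrow, Lorne, Marsh, Perry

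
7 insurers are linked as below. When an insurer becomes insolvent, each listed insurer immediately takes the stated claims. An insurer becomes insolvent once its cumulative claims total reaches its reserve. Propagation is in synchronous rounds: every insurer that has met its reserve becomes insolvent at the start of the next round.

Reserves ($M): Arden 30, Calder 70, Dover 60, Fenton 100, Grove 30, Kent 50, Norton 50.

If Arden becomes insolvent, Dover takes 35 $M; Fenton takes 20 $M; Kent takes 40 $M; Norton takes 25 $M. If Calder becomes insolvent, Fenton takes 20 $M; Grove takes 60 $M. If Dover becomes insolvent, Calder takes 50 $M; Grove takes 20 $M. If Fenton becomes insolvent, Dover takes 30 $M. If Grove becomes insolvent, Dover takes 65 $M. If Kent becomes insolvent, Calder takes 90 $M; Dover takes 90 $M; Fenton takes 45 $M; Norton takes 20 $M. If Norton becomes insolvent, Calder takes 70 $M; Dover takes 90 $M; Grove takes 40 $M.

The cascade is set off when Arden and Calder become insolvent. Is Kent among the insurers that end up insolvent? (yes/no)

Round 1 — Arden, Calder become insolvent (initial).
  Dover: +35 → 35 < 60
  Fenton: +20+20 → 40 < 100
  Grove: +60 → 60 ≥ 30
  Kent: +40 → 40 < 50
  Norton: +25 → 25 < 50
Round 2 — Grove becomes insolvent.
  Dover: +65 → 100 ≥ 60
Round 3 — Dover becomes insolvent.
No further insolvencies.

no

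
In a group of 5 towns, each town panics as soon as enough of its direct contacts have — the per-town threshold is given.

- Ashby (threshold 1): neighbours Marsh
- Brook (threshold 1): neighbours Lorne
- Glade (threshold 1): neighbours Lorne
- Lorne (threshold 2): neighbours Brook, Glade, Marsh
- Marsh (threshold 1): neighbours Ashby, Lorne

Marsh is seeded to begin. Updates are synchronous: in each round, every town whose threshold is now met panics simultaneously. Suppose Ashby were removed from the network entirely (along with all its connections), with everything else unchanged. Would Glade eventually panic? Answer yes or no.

no

With Ashby removed:
Round 1 — Marsh panics (initial).
Round 2 — no new panics; cascade stops.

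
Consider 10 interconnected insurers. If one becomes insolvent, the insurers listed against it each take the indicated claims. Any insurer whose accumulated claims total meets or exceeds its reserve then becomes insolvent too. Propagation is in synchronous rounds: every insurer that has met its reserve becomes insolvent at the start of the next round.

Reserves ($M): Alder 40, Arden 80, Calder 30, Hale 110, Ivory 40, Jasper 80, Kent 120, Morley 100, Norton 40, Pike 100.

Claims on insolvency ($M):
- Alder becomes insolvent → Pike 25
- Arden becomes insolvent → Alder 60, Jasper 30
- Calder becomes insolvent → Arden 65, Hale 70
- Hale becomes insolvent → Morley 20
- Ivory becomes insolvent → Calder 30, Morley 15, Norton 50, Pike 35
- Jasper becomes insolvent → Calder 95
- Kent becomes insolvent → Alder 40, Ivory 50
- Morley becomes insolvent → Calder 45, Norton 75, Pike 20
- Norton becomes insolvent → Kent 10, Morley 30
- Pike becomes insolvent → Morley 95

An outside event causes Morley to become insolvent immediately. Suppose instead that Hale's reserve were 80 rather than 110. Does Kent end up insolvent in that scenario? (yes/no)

no

With Hale's reserve at 80:
Round 1 — Morley becomes insolvent (initial).
  Calder: +45 → 45 ≥ 30
  Norton: +75 → 75 ≥ 40
  Pike: +20 → 20 < 100
Round 2 — Calder, Norton become insolvent.
  Arden: +65 → 65 < 80
  Hale: +70 → 70 < 80
  Kent: +10 → 10 < 120
No further insolvencies.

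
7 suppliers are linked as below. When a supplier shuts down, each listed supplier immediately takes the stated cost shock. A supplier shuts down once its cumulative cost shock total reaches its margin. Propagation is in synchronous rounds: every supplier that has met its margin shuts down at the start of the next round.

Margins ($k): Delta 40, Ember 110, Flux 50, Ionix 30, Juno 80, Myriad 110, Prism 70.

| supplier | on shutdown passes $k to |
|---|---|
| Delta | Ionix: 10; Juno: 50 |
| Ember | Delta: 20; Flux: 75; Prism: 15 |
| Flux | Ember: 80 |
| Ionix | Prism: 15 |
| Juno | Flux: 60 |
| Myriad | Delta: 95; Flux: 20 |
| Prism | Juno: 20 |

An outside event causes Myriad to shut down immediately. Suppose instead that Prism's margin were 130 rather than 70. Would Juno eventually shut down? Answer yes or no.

With Prism's margin at 130:
Round 1 — Myriad shuts down (initial).
  Delta: +95 → 95 ≥ 40
  Flux: +20 → 20 < 50
Round 2 — Delta shuts down.
  Ionix: +10 → 10 < 30
  Juno: +50 → 50 < 80
No further shutdowns.

no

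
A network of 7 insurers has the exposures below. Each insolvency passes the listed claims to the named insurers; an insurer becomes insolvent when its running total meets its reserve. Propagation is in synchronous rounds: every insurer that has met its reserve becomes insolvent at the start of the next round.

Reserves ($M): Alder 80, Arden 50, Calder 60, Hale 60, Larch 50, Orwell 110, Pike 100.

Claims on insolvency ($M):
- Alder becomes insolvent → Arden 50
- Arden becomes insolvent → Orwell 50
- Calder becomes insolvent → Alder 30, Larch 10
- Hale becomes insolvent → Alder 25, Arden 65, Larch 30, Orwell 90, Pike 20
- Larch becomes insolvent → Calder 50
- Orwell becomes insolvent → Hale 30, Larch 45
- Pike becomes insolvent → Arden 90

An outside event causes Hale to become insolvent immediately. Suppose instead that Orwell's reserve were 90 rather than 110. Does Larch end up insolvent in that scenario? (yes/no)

With Orwell's reserve at 90:
Round 1 — Hale becomes insolvent (initial).
  Alder: +25 → 25 < 80
  Arden: +65 → 65 ≥ 50
  Larch: +30 → 30 < 50
  Orwell: +90 → 90 ≥ 90
  Pike: +20 → 20 < 100
Round 2 — Arden, Orwell become insolvent.
  Larch: +45 → 75 ≥ 50
Round 3 — Larch becomes insolvent.
  Calder: +50 → 50 < 60
No further insolvencies.

yes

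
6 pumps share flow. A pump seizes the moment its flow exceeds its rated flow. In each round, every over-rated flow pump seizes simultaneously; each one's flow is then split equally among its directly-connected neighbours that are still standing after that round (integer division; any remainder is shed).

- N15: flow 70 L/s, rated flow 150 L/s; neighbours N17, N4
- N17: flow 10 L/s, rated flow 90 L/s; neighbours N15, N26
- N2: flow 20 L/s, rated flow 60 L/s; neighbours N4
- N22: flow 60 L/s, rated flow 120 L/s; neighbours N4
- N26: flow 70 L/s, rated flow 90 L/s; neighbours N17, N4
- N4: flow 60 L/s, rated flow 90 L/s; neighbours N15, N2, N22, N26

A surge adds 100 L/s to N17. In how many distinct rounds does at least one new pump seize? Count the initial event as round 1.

4

Round 1 — N17 at 110 > 90. N17 seizes.
  N17 sheds 110 L/s to N15, N26: 55 each.
    N15: 70+55 = 125 ≤ 150
    N26: 70+55 = 125 > 90
Round 2 — N26 seizes.
  N26 sheds 125 L/s to N4: 125 each.
    N4: 60+125 = 185 > 90
Round 3 — N4 seizes.
  N4 sheds 185 L/s to N15, N2, N22: 61 each (2 lost).
    N15: 125+61 = 186 > 150
    N2: 20+61 = 81 > 60
    N22: 60+61 = 121 > 120
Round 4 — N15, N2, N22 seize.
  N15 sheds 186 L/s: no online neighbours, lost.
  N2 sheds 81 L/s: no online neighbours, lost.
  N22 sheds 121 L/s: no online neighbours, lost.
No further seizures.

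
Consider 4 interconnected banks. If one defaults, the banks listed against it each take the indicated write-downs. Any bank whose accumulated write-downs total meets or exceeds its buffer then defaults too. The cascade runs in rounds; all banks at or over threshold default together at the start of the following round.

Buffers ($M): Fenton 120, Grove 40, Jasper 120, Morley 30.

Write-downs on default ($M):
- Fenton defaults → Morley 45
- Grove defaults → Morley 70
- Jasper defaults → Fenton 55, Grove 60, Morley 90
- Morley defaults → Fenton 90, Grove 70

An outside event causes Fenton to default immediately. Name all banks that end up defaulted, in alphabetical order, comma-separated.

Fenton, Grove, Morley

Round 1 — Fenton defaults (initial).
  Morley: +45 → 45 ≥ 30
Round 2 — Morley defaults.
  Grove: +70 → 70 ≥ 40
Round 3 — Grove defaults.
No further defaults.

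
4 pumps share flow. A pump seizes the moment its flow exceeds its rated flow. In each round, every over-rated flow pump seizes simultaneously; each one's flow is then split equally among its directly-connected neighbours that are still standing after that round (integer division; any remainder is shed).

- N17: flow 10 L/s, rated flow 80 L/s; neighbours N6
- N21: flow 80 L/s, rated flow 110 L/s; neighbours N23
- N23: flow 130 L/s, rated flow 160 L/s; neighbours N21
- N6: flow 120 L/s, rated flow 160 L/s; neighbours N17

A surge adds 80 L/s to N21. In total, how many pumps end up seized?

Round 1 — N21 at 160 > 110. N21 seizes.
  N21 sheds 160 L/s to N23: 160 each.
    N23: 130+160 = 290 > 160
Round 2 — N23 seizes.
  N23 sheds 290 L/s: no online neighbours, lost.
No further seizures.

2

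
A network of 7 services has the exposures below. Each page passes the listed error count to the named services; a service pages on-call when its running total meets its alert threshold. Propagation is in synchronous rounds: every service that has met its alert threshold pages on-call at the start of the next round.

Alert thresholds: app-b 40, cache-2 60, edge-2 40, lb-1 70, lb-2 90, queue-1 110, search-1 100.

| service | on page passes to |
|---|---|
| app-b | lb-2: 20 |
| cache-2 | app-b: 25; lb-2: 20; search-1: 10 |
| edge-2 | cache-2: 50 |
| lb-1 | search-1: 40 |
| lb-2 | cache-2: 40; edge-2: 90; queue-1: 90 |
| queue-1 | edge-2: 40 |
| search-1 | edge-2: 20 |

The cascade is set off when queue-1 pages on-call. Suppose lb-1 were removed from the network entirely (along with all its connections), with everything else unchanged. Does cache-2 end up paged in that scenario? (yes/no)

no

With lb-1 removed:
Round 1 — queue-1 pages on-call (initial).
  edge-2: +40 → 40 ≥ 40
Round 2 — edge-2 pages on-call.
  cache-2: +50 → 50 < 60
No further pages.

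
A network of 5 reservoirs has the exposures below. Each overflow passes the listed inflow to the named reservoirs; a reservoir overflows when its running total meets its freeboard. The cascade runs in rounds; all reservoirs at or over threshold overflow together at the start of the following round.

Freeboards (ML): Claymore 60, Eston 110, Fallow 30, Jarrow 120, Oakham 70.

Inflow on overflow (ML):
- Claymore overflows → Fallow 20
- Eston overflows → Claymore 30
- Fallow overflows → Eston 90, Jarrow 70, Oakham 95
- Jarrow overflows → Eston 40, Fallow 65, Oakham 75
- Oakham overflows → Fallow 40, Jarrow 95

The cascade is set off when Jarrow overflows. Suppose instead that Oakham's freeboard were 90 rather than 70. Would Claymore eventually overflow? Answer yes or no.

no

With Oakham's freeboard at 90:
Round 1 — Jarrow overflows (initial).
  Eston: +40 → 40 < 110
  Fallow: +65 → 65 ≥ 30
  Oakham: +75 → 75 < 90
Round 2 — Fallow overflows.
  Eston: +90 → 130 ≥ 110
  Oakham: +95 → 170 ≥ 90
Round 3 — Eston, Oakham overflow.
  Claymore: +30 → 30 < 60
No further overflows.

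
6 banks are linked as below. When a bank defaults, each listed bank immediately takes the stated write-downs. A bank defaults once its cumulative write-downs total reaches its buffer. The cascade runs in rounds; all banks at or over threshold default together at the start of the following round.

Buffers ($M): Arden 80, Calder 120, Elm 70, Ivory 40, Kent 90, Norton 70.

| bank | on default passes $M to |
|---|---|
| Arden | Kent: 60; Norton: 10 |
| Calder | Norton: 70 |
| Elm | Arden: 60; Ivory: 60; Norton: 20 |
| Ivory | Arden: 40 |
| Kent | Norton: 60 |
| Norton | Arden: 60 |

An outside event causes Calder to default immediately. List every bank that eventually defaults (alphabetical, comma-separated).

Round 1 — Calder defaults (initial).
  Norton: +70 → 70 ≥ 70
Round 2 — Norton defaults.
  Arden: +60 → 60 < 80
No further defaults.

Calder, Norton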